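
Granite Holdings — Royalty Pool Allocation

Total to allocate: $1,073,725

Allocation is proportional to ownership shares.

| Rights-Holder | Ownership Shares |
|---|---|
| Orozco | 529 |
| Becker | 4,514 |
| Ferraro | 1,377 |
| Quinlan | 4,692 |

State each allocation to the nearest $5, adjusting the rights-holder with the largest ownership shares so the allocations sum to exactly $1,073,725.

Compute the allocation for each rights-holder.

Orozco: $51,115 · Becker: $436,175 · Ferraro: $133,055 · Quinlan: $453,380

Combined ownership shares = 11,112.
Unrounded shares: Orozco 529/11,112 × $1,073,725 = 51,115.96; Becker 4,514/11,112 × $1,073,725 = 436,176.62; Ferraro 1,377/11,112 × $1,073,725 = 133,056.09; Quinlan 4,692/11,112 × $1,073,725 = 453,376.32.
Rounded to nearest $5: Orozco $51,115; Becker $436,175; Ferraro $133,055; Quinlan $453,375. Sum = $1,073,720.
Difference $1,073,725 − $1,073,720 = +$5 applied to largest ownership shares (Quinlan): Quinlan becomes $453,380.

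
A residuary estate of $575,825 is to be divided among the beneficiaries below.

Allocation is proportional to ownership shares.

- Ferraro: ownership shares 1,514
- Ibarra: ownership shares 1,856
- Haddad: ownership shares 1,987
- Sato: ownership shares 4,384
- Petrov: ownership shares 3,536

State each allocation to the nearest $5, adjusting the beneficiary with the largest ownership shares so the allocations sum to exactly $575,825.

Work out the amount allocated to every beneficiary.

Ferraro: $65,660 · Ibarra: $80,495 · Haddad: $86,175 · Sato: $190,140 · Petrov: $153,355

Combined ownership shares = 13,277.
Proportional shares: Ferraro 1,514/13,277 × $575,825 = 65,662.35; Ibarra 1,856/13,277 × $575,825 = 80,494.93; Haddad 1,987/13,277 × $575,825 = 86,176.42; Sato 4,384/13,277 × $575,825 = 190,134.58; Petrov 3,536/13,277 × $575,825 = 153,356.72.
After rounding ($5): Ferraro $65,660; Ibarra $80,495; Haddad $86,175; Sato $190,135; Petrov $153,355. Sum = $575,820.
Difference $575,825 − $575,820 = +$5 applied to largest ownership shares (Sato): Sato becomes $190,140.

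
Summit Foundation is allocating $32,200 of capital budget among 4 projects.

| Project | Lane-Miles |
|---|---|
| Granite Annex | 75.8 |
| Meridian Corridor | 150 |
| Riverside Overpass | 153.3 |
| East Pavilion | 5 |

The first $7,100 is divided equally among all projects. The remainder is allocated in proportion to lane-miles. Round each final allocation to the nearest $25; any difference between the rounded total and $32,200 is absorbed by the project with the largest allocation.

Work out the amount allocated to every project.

Equal tier: $7,100 ÷ 4 = $1,775 apiece.
Remainder $25,100 by lane-miles (total 384.1): Granite Annex 4,953.35 → $4,950; Meridian Corridor 9,802.13 → $9,800; Riverside Overpass 10,017.78 → $10,025; East Pavilion 326.74 → $325.
Totals: Granite Annex $1,775 + $4,950 = $6,725; Meridian Corridor $1,775 + $9,800 = $11,575; Riverside Overpass $1,775 + $10,025 = $11,800; East Pavilion $1,775 + $325 = $2,100.

Granite Annex: $6,725 | Meridian Corridor: $11,575 | Riverside Overpass: $11,800 | East Pavilion: $2,100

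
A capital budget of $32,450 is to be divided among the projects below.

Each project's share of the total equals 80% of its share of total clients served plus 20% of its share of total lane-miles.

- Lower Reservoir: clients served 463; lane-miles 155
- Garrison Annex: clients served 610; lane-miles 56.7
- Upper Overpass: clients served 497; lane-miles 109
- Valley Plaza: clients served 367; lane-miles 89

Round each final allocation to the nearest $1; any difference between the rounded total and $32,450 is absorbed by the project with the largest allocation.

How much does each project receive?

Lower Reservoir: $8,661 · Garrison Annex: $9,073 · Upper Overpass: $8,388 · Valley Plaza: $6,328

Clients served total 1,937; lane-miles total 409.7.
Combined weights (80% clients served + 20% lane-miles): Lower Reservoir 0.2669; Garrison Annex 0.2796; Upper Overpass 0.2585; Valley Plaza 0.1950.
Proportional shares: Lower Reservoir 8,660.54; Garrison Annex 9,073.499; Upper Overpass 8,387.53; Valley Plaza 6,328.43.
At nearest $1: Lower Reservoir $8,661; Garrison Annex $9,073; Upper Overpass $8,388; Valley Plaza $6,328. Sum = $32,450.
No rounding difference to absorb.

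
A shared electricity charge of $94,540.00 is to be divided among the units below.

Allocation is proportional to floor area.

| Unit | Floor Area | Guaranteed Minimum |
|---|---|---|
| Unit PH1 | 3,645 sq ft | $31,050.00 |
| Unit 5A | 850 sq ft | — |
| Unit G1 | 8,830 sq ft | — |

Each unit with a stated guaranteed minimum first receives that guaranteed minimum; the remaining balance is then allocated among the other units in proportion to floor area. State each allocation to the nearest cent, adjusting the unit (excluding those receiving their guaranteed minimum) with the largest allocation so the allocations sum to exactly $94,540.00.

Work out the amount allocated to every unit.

Unit PH1: $31,050.00; Unit 5A: $5,575.05; Unit G1: $57,914.95

Fund the minimums — Unit PH1 $31,050.00. Balance $63,490.00.
Balance split over remaining floor area 9,680: Unit 5A 5,575.0517 → $5,575.05; Unit G1 57,914.9483 → $57,914.95.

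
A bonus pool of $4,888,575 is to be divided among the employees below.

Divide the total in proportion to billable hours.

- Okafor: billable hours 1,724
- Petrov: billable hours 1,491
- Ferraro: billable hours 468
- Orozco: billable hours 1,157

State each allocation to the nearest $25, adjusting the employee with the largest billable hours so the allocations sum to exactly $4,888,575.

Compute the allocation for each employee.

Okafor: $1,741,300; Petrov: $1,505,975; Ferraro: $472,700; Orozco: $1,168,600

Total billable hours = 1,724 + 1,491 + 468 + 1,157 = 4,840.
Proportional shares: Okafor 1,741,302.33; Petrov 1,505,963.91; Ferraro 472,696.92; Orozco 1,168,611.83.
At nearest $25: Okafor $1,741,300; Petrov $1,505,975; Ferraro $472,700; Orozco $1,168,600. Sum = $4,888,575.
Sum already equals the total — no adjustment.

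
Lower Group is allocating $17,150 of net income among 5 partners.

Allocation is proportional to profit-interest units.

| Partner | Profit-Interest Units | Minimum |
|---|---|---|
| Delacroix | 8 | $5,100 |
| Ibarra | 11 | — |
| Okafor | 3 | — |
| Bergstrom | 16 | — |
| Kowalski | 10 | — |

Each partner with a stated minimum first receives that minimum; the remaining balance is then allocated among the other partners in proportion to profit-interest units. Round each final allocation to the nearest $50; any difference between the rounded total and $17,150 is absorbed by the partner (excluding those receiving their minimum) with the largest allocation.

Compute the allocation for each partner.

Minimums first: Delacroix $5,100. Residual $12,050.
Residual split over remaining profit-interest units 40: Ibarra 3,313.75 → $3,300; Okafor 903.75 → $900; Bergstrom 4,820.00 → $4,800; Kowalski 3,012.50 → $3,000.
Rounding difference +$50 applied to Bergstrom → $4,850.

Delacroix: $5,100 | Ibarra: $3,300 | Okafor: $900 | Bergstrom: $4,850 | Kowalski: $3,000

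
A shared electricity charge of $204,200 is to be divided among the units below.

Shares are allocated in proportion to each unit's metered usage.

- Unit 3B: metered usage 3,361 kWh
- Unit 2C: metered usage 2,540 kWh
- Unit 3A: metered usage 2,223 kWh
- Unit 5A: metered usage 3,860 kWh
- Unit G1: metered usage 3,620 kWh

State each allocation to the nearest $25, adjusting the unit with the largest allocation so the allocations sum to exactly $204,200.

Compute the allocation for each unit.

Unit 3B: $43,975 | Unit 2C: $33,250 | Unit 3A: $29,100 | Unit 5A: $50,500 | Unit G1: $47,375

Metered usage total: 15,604.
Unrounded shares: Unit 3B 3,361/15,604 × $204,200 = 43,983.35; Unit 2C 2,540/15,604 × $204,200 = 33,239.43; Unit 3A 2,223/15,604 × $204,200 = 29,091.04; Unit 5A 3,860/15,604 × $204,200 = 50,513.46; Unit G1 3,620/15,604 × $204,200 = 47,372.72.
Rounded to nearest $25: Unit 3B $43,975; Unit 2C $33,250; Unit 3A $29,100; Unit 5A $50,525; Unit G1 $47,375. Sum = $204,225.
Difference $204,200 − $204,225 = −$25 applied to largest allocation (Unit 5A): Unit 5A becomes $50,500.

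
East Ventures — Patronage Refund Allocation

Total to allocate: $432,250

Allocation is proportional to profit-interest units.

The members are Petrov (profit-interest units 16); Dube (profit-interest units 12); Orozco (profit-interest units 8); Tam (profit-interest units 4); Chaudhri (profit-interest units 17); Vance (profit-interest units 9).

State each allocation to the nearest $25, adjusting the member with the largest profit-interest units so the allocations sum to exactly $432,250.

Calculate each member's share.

Combined profit-interest units = 16 + 12 + 8 + 4 + 17 + 9 = 66.
Unrounded shares: Petrov 104,787.88; Dube 78,590.91; Orozco 52,393.94; Tam 26,196.97; Chaudhri 111,337.12; Vance 58,943.18.
After rounding ($25): Petrov $104,800; Dube $78,600; Orozco $52,400; Tam $26,200; Chaudhri $111,325; Vance $58,950. Sum = $432,275.
Difference $432,250 − $432,275 = −$25 applied to largest profit-interest units (Chaudhri): Chaudhri becomes $111,300.

Petrov: $104,800 | Dube: $78,600 | Orozco: $52,400 | Tam: $26,200 | Chaudhri: $111,300 | Vance: $58,950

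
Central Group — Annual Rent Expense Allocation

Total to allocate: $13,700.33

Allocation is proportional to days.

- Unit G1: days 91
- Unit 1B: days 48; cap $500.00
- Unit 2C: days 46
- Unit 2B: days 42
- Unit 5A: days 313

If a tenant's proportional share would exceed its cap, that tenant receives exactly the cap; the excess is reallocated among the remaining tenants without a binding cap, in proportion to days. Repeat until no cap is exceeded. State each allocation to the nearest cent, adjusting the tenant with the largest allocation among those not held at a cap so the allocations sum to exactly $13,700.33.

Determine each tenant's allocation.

Combined days = 540.
Unconstrained shares: Unit G1 2,308.7593; Unit 1B 1,217.8071; Unit 2C 1,167.0651; Unit 2B 1,065.5812; Unit 5A 7,941.1172.
Cap binds for Unit 1B ($500.00); balance $13,200.33 reallocated over remaining days 492.
Shares after redistribution: Unit G1 2,441.5245 → $2,441.52; Unit 2C 1,234.1772 → $1,234.18; Unit 2B 1,126.8574 → $1,126.86; Unit 5A 8,397.7709 → $8,397.77.

Unit G1: $2,441.52 · Unit 1B: $500.00 · Unit 2C: $1,234.18 · Unit 2B: $1,126.86 · Unit 5A: $8,397.77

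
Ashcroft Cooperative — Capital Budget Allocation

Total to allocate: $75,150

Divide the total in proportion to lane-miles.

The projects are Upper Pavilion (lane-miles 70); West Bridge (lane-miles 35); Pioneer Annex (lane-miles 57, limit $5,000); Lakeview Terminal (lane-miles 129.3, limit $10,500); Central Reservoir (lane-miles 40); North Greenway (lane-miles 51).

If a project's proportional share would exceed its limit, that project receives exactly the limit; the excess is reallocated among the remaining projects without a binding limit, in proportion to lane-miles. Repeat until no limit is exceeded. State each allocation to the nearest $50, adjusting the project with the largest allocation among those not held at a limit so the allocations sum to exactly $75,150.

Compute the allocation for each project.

Sum of lane-miles: 382.3.
Unconstrained shares: Upper Pavilion 13,760.14; West Bridge 6,880.07; Pioneer Annex 11,204.68; Lakeview Terminal 25,416.94; Central Reservoir 7,862.93; North Greenway 10,025.24.
Held at cap: Pioneer Annex ($5,000), Lakeview Terminal ($10,500); remaining pool $59,650 reallocated over remaining lane-miles 196.
Shares after redistribution: Upper Pavilion 21,303.57 → $21,300; West Bridge 10,651.79 → $10,650; Central Reservoir 12,173.47 → $12,150; North Greenway 15,521.17 → $15,500.
Rounding difference +$50 applied to Upper Pavilion → $21,350.

Upper Pavilion: $21,350; West Bridge: $10,650; Pioneer Annex: $5,000; Lakeview Terminal: $10,500; Central Reservoir: $12,150; North Greenway: $15,500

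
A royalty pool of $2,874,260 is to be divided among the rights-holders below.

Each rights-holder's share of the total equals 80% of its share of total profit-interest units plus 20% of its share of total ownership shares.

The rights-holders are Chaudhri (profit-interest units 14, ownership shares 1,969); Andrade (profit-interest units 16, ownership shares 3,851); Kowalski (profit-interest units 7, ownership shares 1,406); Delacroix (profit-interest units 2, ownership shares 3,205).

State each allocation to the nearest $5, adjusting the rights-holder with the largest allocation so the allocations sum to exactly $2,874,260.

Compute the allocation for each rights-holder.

Profit-interest units total 39; ownership shares total 10,431.
Composite weights (80% profit-interest units + 20% ownership shares): Chaudhri 0.3249; Andrade 0.4020; Kowalski 0.1705; Delacroix 0.1025.
Pro-rata amounts: Chaudhri 933,940.03; Andrade 1,155,575.33; Kowalski 490,198.86; Delacroix 294,545.78.
After rounding ($5): Chaudhri $933,940; Andrade $1,155,575; Kowalski $490,200; Delacroix $294,545. Sum = $2,874,260.
Rounded total matches; no reconciliation needed.

Chaudhri: $933,940; Andrade: $1,155,575; Kowalski: $490,200; Delacroix: $294,545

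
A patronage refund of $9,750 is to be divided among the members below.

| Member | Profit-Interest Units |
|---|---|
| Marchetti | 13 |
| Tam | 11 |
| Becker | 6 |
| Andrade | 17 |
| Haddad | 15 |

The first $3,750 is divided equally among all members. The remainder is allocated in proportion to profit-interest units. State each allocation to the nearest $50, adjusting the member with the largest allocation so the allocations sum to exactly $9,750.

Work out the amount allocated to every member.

Equal tier: $3,750 ÷ 5 = $750 apiece.
Remainder $6,000 by profit-interest units (total 62): Marchetti 1,258.06 → $1,250; Tam 1,064.52 → $1,050; Becker 580.65 → $600; Andrade 1,645.16 → $1,650; Haddad 1,451.61 → $1,450.
Totals: Marchetti $750 + $1,250 = $2,000; Tam $750 + $1,050 = $1,800; Becker $750 + $600 = $1,350; Andrade $750 + $1,650 = $2,400; Haddad $750 + $1,450 = $2,200.

Marchetti: $2,000 · Tam: $1,800 · Becker: $1,350 · Andrade: $2,400 · Haddad: $2,200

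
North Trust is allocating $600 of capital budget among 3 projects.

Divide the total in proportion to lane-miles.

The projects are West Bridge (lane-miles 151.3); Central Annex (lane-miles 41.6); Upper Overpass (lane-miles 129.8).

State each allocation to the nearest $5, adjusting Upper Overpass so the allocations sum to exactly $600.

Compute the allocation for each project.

Sum of lane-miles: 322.7.
Proportional shares: West Bridge 151.3/322.7 × $600 = 281.31; Central Annex 41.6/322.7 × $600 = 77.35; Upper Overpass 129.8/322.7 × $600 = 241.34.
At nearest $5: West Bridge $280; Central Annex $75; Upper Overpass $240. Sum = $595.
Difference $600 − $595 = +$5 applied to Upper Overpass: Upper Overpass becomes $245.

West Bridge: $280 | Central Annex: $75 | Upper Overpass: $245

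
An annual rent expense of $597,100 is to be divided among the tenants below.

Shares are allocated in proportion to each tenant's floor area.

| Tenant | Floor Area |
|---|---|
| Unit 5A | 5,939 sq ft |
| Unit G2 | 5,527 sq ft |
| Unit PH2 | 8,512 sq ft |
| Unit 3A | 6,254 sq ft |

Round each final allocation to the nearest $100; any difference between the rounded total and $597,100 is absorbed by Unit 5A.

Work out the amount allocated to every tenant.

Unit 5A: $135,100 · Unit G2: $125,800 · Unit PH2: $193,800 · Unit 3A: $142,400

Combined floor area = 26,232.
Proportional shares: Unit 5A 5,939/26,232 × $597,100 = 135,185.15; Unit G2 5,527/26,232 × $597,100 = 125,807.09; Unit PH2 8,512/26,232 × $597,100 = 193,752.49; Unit 3A 6,254/26,232 × $597,100 = 142,355.27.
At nearest $100: Unit 5A $135,200; Unit G2 $125,800; Unit PH2 $193,800; Unit 3A $142,400. Sum = $597,200.
Difference $597,100 − $597,200 = −$100 applied to Unit 5A: Unit 5A becomes $135,100.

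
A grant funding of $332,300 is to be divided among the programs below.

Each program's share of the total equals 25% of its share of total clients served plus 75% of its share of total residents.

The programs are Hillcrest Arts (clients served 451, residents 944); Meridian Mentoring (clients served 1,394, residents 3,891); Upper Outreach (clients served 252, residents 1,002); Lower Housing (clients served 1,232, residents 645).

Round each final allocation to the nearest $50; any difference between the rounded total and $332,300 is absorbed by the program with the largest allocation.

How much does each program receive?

Totals — clients served 3,329, residents 6,482.
Combined weights (25% clients served + 75% residents): Hillcrest Arts 0.1431; Meridian Mentoring 0.5549; Upper Outreach 0.1349; Lower Housing 0.1672.
Proportional shares: Hillcrest Arts 47,550.33; Meridian Mentoring 184,391.40; Upper Outreach 44,814.32; Lower Housing 55,543.95.
After rounding ($50): Hillcrest Arts $47,550; Meridian Mentoring $184,400; Upper Outreach $44,800; Lower Housing $55,550. Sum = $332,300.
Rounded total matches; no reconciliation needed.

Hillcrest Arts: $47,550; Meridian Mentoring: $184,400; Upper Outreach: $44,800; Lower Housing: $55,550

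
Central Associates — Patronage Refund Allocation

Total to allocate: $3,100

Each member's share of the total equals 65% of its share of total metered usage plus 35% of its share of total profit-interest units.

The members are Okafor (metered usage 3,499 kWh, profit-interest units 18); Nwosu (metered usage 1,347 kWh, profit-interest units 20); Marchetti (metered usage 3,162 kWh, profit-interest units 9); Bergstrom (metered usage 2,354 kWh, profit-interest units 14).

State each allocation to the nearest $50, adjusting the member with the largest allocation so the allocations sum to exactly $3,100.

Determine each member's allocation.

Totals — metered usage 10,362, profit-interest units 61.
Composite weights (65% metered usage + 35% profit-interest units): Okafor 0.3228; Nwosu 0.1993; Marchetti 0.2500; Bergstrom 0.2280.
Raw shares: Okafor 1,000.58; Nwosu 617.68; Marchetti 774.97; Bergstrom 706.78.
After rounding ($50): Okafor $1,000; Nwosu $600; Marchetti $750; Bergstrom $700. Sum = $3,050.
Difference $3,100 − $3,050 = +$50 applied to largest allocation (Okafor): Okafor becomes $1,050.

Okafor: $1,050 · Nwosu: $600 · Marchetti: $750 · Bergstrom: $700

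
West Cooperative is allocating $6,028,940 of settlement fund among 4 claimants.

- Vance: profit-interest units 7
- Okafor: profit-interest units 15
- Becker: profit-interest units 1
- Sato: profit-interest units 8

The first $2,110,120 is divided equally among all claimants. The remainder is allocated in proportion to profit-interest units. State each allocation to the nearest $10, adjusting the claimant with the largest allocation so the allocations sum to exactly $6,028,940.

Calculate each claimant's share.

First tranche $2,110,120 split equally: $527,530 each.
Remainder $3,918,820 by profit-interest units (total 31): Vance 884,894.84 → $884,890; Okafor 1,896,203.23 → $1,896,200; Becker 126,413.55 → $126,410; Sato 1,011,308.39 → $1,011,310.
Rounding difference +$10 on remainder applied to Okafor.
Totals: Vance $527,530 + $884,890 = $1,412,420; Okafor $527,530 + $1,896,210 = $2,423,740; Becker $527,530 + $126,410 = $653,940; Sato $527,530 + $1,011,310 = $1,538,840.

Vance: $1,412,420 | Okafor: $2,423,740 | Becker: $653,940 | Sato: $1,538,840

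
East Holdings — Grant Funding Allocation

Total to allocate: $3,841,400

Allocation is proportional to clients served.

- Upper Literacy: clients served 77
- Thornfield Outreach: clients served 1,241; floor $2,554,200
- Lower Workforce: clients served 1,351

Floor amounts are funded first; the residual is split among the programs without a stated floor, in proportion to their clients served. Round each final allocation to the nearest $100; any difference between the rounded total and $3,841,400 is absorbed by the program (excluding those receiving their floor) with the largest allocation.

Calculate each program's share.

Upper Literacy: $69,400 | Thornfield Outreach: $2,554,200 | Lower Workforce: $1,217,800

Fund the minimums — Thornfield Outreach $2,554,200. Residual $1,287,200.
Residual split over remaining clients served 1,428: Upper Literacy 69,407.84 → $69,400; Lower Workforce 1,217,792.16 → $1,217,800.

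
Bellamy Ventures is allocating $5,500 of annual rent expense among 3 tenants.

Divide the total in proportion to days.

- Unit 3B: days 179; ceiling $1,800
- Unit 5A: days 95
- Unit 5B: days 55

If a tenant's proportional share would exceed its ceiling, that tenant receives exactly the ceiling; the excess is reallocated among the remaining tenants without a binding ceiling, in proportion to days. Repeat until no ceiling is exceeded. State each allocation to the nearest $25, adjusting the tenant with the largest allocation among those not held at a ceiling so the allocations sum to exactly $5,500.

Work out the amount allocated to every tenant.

Unit 3B: $1,800; Unit 5A: $2,350; Unit 5B: $1,350

Combined days = 329.
Proportional shares (ignoring caps): Unit 3B 2,992.40; Unit 5A 1,588.15; Unit 5B 919.45.
Capped: Unit 3B ($1,800); remaining pool $3,700 reallocated over remaining days 150.
Redistributed shares: Unit 5A 2,343.33 → $2,350; Unit 5B 1,356.67 → $1,350.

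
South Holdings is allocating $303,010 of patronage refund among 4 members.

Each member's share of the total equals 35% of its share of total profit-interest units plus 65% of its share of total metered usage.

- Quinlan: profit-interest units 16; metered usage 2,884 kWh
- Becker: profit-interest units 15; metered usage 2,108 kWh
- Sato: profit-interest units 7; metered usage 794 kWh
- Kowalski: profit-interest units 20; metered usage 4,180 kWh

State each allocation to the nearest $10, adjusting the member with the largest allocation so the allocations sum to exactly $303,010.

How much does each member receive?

Totals — profit-interest units 58, metered usage 9,966.
Blended shares (35% profit-interest units + 65% metered usage): Quinlan 0.2847; Becker 0.2280; Sato 0.0940; Kowalski 0.3933.
Pro-rata amounts: Quinlan 86,252.18; Becker 69,087.70; Sato 28,491.26; Kowalski 119,178.86.
Rounded to nearest $10: Quinlan $86,250; Becker $69,090; Sato $28,490; Kowalski $119,180. Sum = $303,010.
No rounding difference to absorb.

Quinlan: $86,250; Becker: $69,090; Sato: $28,490; Kowalski: $119,180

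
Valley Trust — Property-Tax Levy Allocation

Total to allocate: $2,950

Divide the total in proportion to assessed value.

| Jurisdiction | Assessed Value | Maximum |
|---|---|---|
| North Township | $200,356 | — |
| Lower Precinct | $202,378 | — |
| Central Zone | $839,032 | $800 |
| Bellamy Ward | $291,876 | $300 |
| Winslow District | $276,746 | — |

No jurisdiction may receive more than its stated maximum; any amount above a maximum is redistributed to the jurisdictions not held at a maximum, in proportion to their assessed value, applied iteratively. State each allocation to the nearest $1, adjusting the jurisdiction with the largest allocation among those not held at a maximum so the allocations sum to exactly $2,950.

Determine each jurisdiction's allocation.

North Township: $546 · Lower Precinct: $551 · Central Zone: $800 · Bellamy Ward: $300 · Winslow District: $753

Total assessed value = 1,810,388.
Proportional shares (ignoring caps): North Township 326.48; Lower Precinct 329.77; Central Zone 1,367.19; Bellamy Ward 475.61; Winslow District 450.95.
Capped: Central Zone ($800), Bellamy Ward ($300); balance $1,850 reallocated over remaining assessed value 679,480.
Shares after redistribution: North Township 545.503 → $546; Lower Precinct 551.01 → $551; Winslow District 753.49 → $753.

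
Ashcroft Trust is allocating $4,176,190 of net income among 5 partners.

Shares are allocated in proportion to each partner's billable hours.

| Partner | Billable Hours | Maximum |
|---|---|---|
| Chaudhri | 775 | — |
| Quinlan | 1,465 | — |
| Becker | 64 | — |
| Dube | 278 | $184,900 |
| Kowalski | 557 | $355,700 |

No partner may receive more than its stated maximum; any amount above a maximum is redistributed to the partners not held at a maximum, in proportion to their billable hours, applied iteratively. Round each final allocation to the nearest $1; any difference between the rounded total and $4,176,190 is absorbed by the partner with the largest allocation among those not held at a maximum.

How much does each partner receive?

Total billable hours = 3,139.
Pro-rata shares before constraints: Chaudhri 1,031,075.90; Quinlan 1,949,066.06; Becker 85,146.91; Dube 369,856.90; Kowalski 741,044.23.
Cap binds for Dube ($184,900), Kowalski ($355,700); balance $3,635,590 reallocated over remaining billable hours 2,304.
Redistributed shares: Chaudhri 1,222,908.96 → $1,222,909; Quinlan 2,311,692.43 → $2,311,692; Becker 100,988.61 → $100,989.

Chaudhri: $1,222,909 | Quinlan: $2,311,692 | Becker: $100,989 | Dube: $184,900 | Kowalski: $355,700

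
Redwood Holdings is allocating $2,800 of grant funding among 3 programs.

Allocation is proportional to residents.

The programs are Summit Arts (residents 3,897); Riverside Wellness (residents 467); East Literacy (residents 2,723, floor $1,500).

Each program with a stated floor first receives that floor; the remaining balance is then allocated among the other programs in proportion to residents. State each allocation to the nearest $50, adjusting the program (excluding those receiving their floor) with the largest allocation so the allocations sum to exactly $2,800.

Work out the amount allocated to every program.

Guaranteed amounts: East Literacy $1,500. Remaining pool $1,300.
Remaining pool split over remaining residents 4,364: Summit Arts 1,160.88 → $1,150; Riverside Wellness 139.12 → $150.

Summit Arts: $1,150; Riverside Wellness: $150; East Literacy: $1,500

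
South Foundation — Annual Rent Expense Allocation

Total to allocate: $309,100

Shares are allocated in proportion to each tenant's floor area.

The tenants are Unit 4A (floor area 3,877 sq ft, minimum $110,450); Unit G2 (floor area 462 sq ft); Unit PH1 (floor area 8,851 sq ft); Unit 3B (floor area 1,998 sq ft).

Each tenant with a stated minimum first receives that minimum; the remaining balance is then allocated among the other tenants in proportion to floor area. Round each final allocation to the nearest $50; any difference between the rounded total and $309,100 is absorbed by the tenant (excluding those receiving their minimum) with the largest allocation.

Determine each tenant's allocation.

Unit 4A: $110,450 · Unit G2: $8,100 · Unit PH1: $155,450 · Unit 3B: $35,100

Minimums first: Unit 4A $110,450. Residual $198,650.
Residual split over remaining floor area 11,311: Unit G2 8,113.90 → $8,100; Unit PH1 155,446.13 → $155,450; Unit 3B 35,089.97 → $35,100.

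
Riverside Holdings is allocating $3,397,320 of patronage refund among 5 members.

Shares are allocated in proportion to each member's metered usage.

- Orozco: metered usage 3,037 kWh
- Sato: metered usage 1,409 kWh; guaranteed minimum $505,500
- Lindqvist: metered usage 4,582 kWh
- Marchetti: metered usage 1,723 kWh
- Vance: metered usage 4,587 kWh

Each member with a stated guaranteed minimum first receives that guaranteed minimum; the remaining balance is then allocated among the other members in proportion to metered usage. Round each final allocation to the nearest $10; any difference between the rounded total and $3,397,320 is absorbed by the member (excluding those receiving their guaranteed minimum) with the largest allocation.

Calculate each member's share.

Guaranteed amounts: Sato $505,500. Balance $2,891,820.
Balance split over remaining metered usage 13,929: Orozco 630,516.00 → $630,520; Lindqvist 951,275.70 → $951,280; Marchetti 357,714.54 → $357,710; Vance 952,313.76 → $952,310.

Orozco: $630,520; Sato: $505,500; Lindqvist: $951,280; Marchetti: $357,710; Vance: $952,310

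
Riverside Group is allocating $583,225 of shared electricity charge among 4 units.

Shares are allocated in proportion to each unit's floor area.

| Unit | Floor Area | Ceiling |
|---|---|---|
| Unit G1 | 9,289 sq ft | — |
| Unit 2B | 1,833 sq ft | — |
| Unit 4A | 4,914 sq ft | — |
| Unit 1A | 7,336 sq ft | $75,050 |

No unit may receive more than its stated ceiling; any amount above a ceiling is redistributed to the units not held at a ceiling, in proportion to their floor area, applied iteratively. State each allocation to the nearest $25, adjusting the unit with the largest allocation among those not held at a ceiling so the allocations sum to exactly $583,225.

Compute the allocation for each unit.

Sum of floor area: 23,372.
Pro-rata shares before constraints: Unit G1 231,797.75; Unit 2B 45,740.69; Unit 4A 122,623.98; Unit 1A 183,062.58.
Held at cap: Unit 1A ($75,050); balance $508,175 reallocated over remaining floor area 16,036.
Redistributed shares: Unit G1 294,365.03 → $294,375; Unit 2B 58,087.10 → $58,075; Unit 4A 155,722.87 → $155,725.

Unit G1: $294,375 · Unit 2B: $58,075 · Unit 4A: $155,725 · Unit 1A: $75,050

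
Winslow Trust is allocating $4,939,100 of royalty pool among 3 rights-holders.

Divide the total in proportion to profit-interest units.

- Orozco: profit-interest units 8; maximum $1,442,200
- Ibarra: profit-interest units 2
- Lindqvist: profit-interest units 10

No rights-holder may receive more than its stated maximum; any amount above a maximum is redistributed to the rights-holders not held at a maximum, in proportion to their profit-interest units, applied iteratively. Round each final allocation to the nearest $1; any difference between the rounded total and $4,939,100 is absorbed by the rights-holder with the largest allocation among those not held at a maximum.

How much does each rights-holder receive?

Sum of profit-interest units: 20.
Pro-rata shares before constraints: Orozco 1,975,640.00; Ibarra 493,910.00; Lindqvist 2,469,550.00.
Held at cap: Orozco ($1,442,200); residual $3,496,900 reallocated over remaining profit-interest units 12.
Redistributed shares: Ibarra 582,816.67 → $582,817; Lindqvist 2,914,083.33 → $2,914,083.

Orozco: $1,442,200; Ibarra: $582,817; Lindqvist: $2,914,083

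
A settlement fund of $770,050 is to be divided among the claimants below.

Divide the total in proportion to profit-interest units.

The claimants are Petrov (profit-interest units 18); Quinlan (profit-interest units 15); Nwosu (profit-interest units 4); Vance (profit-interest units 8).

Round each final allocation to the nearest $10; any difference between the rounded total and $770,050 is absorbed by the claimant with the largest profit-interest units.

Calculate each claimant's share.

Petrov: $308,020 | Quinlan: $256,680 | Nwosu: $68,450 | Vance: $136,900

Profit-interest units total: 18 + 15 + 4 + 8 = 45.
Proportional shares: Petrov 308,020.00; Quinlan 256,683.33; Nwosu 68,448.89; Vance 136,897.78.
After rounding ($10): Petrov $308,020; Quinlan $256,680; Nwosu $68,450; Vance $136,900. Sum = $770,050.
Sum already equals the total — no adjustment.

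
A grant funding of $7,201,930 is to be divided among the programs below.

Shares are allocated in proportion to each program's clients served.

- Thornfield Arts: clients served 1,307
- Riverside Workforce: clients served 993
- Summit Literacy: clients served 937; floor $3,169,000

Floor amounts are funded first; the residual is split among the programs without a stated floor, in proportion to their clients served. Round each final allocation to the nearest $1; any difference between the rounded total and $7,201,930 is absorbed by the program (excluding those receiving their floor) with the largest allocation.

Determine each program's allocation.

Guaranteed amounts: Summit Literacy $3,169,000. Remaining pool $4,032,930.
Remaining pool split over remaining clients served 2,300: Thornfield Arts 2,291,756.31 → $2,291,756; Riverside Workforce 1,741,173.69 → $1,741,174.

Thornfield Arts: $2,291,756 · Riverside Workforce: $1,741,174 · Summit Literacy: $3,169,000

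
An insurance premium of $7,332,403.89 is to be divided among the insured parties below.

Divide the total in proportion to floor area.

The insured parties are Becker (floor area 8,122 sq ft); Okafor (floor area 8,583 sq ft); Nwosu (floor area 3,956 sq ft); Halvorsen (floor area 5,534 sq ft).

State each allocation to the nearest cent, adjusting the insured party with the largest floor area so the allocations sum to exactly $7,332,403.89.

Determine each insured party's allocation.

Becker: $2,273,479.08 | Okafor: $2,402,520.42 | Nwosu: $1,107,348.34 | Halvorsen: $1,549,056.05

Sum of floor area: 8,122 + 8,583 + 3,956 + 5,534 = 26,195.
Unrounded shares: Becker 2,273,479.0760; Okafor 2,402,520.4271; Nwosu 1,107,348.3409; Halvorsen 1,549,056.0461.
After rounding (cent): Becker $2,273,479.08; Okafor $2,402,520.43; Nwosu $1,107,348.34; Halvorsen $1,549,056.05. Sum = $7,332,403.90.
Difference $7,332,403.89 − $7,332,403.90 = −$0.01 applied to largest floor area (Okafor): Okafor becomes $2,402,520.42.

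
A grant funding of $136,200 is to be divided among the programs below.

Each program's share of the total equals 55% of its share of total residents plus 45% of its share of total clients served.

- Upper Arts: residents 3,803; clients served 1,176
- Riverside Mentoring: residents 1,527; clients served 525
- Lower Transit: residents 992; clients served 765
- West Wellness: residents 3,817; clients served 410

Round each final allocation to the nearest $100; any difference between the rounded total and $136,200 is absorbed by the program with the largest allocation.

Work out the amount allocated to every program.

Totals — residents 10,139, clients served 2,876.
Blended shares (55% residents + 45% clients served): Upper Arts 0.3903; Riverside Mentoring 0.1650; Lower Transit 0.1735; West Wellness 0.2712.
Raw shares: Upper Arts 53,159.27; Riverside Mentoring 22,470.13; Lower Transit 23,632.00; West Wellness 36,938.60.
Rounded to nearest $100: Upper Arts $53,200; Riverside Mentoring $22,500; Lower Transit $23,600; West Wellness $36,900. Sum = $136,200.
No rounding difference to absorb.

Upper Arts: $53,200; Riverside Mentoring: $22,500; Lower Transit: $23,600; West Wellness: $36,900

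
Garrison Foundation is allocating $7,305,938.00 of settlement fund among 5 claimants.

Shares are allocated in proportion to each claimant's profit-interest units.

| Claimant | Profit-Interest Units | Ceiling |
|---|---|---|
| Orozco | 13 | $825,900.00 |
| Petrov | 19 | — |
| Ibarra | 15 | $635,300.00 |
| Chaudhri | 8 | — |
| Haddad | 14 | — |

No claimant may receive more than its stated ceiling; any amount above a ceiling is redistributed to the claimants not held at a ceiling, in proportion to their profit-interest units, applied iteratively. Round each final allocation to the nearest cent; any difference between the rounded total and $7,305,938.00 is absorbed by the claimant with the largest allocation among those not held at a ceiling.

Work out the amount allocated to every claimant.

Orozco: $825,900.00 · Petrov: $2,708,537.12 · Ibarra: $635,300.00 · Chaudhri: $1,140,436.68 · Haddad: $1,995,764.20

Sum of profit-interest units: 69.
Unconstrained shares: Orozco 1,376,481.0725; Petrov 2,011,780.0290; Ibarra 1,588,247.3913; Chaudhri 847,065.2754; Haddad 1,482,364.2319.
Held at cap: Orozco ($825,900.00), Ibarra ($635,300.00); residual $5,844,738.00 reallocated over remaining profit-interest units 41.
Redistributed shares: Petrov 2,708,537.1220 → $2,708,537.12; Chaudhri 1,140,436.6829 → $1,140,436.68; Haddad 1,995,764.1951 → $1,995,764.20.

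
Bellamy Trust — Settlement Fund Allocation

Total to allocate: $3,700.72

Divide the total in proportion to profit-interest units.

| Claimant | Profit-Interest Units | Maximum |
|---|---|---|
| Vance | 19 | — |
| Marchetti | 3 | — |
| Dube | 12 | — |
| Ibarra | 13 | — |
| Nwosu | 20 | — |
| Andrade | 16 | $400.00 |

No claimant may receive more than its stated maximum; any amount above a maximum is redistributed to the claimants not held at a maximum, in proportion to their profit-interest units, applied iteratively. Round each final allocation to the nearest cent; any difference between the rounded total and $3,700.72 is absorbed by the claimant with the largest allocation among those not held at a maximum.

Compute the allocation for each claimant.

Vance: $936.03; Marchetti: $147.79; Dube: $591.17; Ibarra: $640.44; Nwosu: $985.29; Andrade: $400.00

Total profit-interest units = 83.
Unconstrained shares: Vance 847.1528; Marchetti 133.7610; Dube 535.0439; Ibarra 579.6308; Nwosu 891.7398; Andrade 713.3918.
Capped: Andrade ($400.00); residual $3,300.72 reallocated over remaining profit-interest units 67.
Redistributed shares: Vance 936.0251 → $936.03; Marchetti 147.7934 → $147.79; Dube 591.1737 → $591.17; Ibarra 640.4382 → $640.44; Nwosu 985.2896 → $985.29.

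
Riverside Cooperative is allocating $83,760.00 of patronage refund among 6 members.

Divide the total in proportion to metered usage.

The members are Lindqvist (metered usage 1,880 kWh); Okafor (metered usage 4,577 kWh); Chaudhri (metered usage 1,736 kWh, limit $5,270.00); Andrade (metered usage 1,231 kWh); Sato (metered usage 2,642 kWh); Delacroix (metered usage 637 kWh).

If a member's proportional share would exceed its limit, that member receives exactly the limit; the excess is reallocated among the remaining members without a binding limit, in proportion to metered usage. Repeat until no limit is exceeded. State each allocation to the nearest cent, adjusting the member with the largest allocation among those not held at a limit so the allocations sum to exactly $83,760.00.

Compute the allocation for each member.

Lindqvist: $13,455.02 | Okafor: $32,757.24 | Chaudhri: $5,270.00 | Andrade: $8,810.18 | Sato: $18,908.60 | Delacroix: $4,558.96

Metered usage total: 12,703.
Unconstrained shares: Lindqvist 12,396.1899; Okafor 30,179.4474; Chaudhri 11,446.6945; Andrade 8,116.8669; Sato 17,420.6030; Delacroix 4,200.1984.
Cap binds for Chaudhri ($5,270.00); balance $78,490.00 reallocated over remaining metered usage 10,967.
Redistributed shares: Lindqvist 13,455.0196 → $13,455.02; Okafor 32,757.2472 → $32,757.25; Andrade 8,810.1751 → $8,810.18; Sato 18,908.5967 → $18,908.60; Delacroix 4,558.9614 → $4,558.96.
Rounding difference −$0.01 applied to Okafor → $32,757.24.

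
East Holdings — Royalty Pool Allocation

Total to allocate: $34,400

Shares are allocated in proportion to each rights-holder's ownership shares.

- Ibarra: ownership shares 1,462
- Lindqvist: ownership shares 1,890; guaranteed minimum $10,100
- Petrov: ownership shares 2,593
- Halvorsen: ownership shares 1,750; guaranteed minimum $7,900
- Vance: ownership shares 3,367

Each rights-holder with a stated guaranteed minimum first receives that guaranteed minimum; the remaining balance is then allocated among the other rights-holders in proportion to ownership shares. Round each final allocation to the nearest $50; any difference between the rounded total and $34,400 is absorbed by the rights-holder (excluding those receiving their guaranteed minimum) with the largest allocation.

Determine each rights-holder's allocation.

Guaranteed amounts: Lindqvist $10,100; Halvorsen $7,900. Remaining pool $16,400.
Remaining pool split over remaining ownership shares 7,422: Ibarra 3,230.50 → $3,250; Petrov 5,729.61 → $5,750; Vance 7,439.88 → $7,450.
Rounding difference −$50 applied to Vance → $7,400.

Ibarra: $3,250 · Lindqvist: $10,100 · Petrov: $5,750 · Halvorsen: $7,900 · Vance: $7,400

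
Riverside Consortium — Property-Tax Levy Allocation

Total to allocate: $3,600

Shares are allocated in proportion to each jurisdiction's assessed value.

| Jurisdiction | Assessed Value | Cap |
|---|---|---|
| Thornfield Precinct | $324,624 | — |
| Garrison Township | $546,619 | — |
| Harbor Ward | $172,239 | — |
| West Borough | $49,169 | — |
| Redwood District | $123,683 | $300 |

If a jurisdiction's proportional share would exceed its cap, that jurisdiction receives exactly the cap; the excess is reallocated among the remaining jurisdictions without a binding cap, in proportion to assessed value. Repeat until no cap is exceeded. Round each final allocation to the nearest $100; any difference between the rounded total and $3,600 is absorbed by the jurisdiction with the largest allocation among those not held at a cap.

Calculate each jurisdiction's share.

Thornfield Precinct: $1,000 · Garrison Township: $1,700 · Harbor Ward: $500 · West Borough: $100 · Redwood District: $300

Combined assessed value = 1,216,334.
Proportional shares (ignoring caps): Thornfield Precinct 960.79; Garrison Township 1,617.84; Harbor Ward 509.78; West Borough 145.53; Redwood District 366.07.
Capped: Redwood District ($300); remaining pool $3,300 reallocated over remaining assessed value 1,092,651.
Remaining shares: Thornfield Precinct 980.42 → $1,000; Garrison Township 1,650.89 → $1,700; Harbor Ward 520.19 → $500; West Borough 148.50 → $100.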